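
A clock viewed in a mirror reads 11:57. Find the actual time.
Reflection across the vertical (12-6) axis maps a hand at angle A degrees to (360 - A) degrees, which sends a reading of T minutes past 12:00 to (720 - T) minutes past 12:00.
Mirror reads 11:57 = 717 minutes past 12:00.
Actual time: (720 - 717) mod 720 = 3 minutes = 12:03.

Final answer: 12:03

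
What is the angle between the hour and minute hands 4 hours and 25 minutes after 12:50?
First find the time 4 hours and 25 minutes after 12:50.
Total minutes: 12 x 60 + 50 + 4 x 60 + 25 = 1035.
1035 mod 720 = 315 minutes = 5:15.
Now compute the angle at 5:15:
Hour hand: 5 x 30 + 15 x 0.5 = 157.5 degrees
Minute hand: 15 x 6 = 90 degrees
Difference: |157.5 - 90| = 67.5 degrees
The angle is 67.5 degrees

Final answer: 67.5 degrees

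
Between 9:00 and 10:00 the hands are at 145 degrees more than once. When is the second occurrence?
At t minutes past 9:00, the hour hand is at 30 x 9 + 0.5t degrees and the minute hand is at 6t degrees.
The smaller angle between them is 145 degrees when |30H - 5.5t| = 145 or |30H - 5.5t| = 215.
With H = 9, solve 30 x 9 - 5.5t = +/- target for each target:
  t = (30 x 9 - 145) / 5.5 = 22.73
  t = (30 x 9 + 145) / 5.5 = 75.45 (outside (0, 60))
  t = (30 x 9 - 215) / 5.5 = 10
  t = (30 x 9 + 215) / 5.5 = 88.18 (outside (0, 60))
Valid solutions in (0, 60): {10, 22.73} minutes.
The second occurrence is t = 22.73 minutes.
The hands form a 145-degree angle at 22.73 minutes past 9:00.

Final answer: 22.73 minutes past 9:00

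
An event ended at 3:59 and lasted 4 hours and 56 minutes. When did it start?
Starting time: 3:59 = 239 total minutes past 12:00
Subtracting: 4 hours and 56 minutes = 296 minutes
239 - 296 = -57 (negative, add 12 hours = 720) = 663 minutes
= 11 hours and 3 minutes past 12:00 = 11:03

Final answer: 11:03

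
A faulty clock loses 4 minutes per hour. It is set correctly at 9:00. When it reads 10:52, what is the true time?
For every 60 true minutes, the faulty clock advances 56 minutes, so 1 faulty-clock minute corresponds to 60/56 true minutes.
From 9:00 to 10:52 on the faulty dial is 112 minutes.
True elapsed: 112 x 60/56 = 120 minutes = 2 hours.
True time: 9:00 + 2 hours = 11:00.

Final answer: 11:00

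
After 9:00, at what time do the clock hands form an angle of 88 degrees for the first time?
At t minutes past 9:00, the hour hand is at 30 x 9 + 0.5t degrees and the minute hand is at 6t degrees.
The smaller angle between them is 88 degrees when |30H - 5.5t| = 88 or |30H - 5.5t| = 272.
With H = 9, solve 30 x 9 - 5.5t = +/- target for each target:
  t = (30 x 9 - 88) / 5.5 = 33.09
  t = (30 x 9 + 88) / 5.5 = 65.09 (outside (0, 60))
  t = (30 x 9 - 272) / 5.5 = -0.36 (outside (0, 60))
  t = (30 x 9 + 272) / 5.5 = 98.55 (outside (0, 60))
Valid solutions in (0, 60): {33.09} minutes.
The first occurrence is t = 33.09 minutes.
The hands form a 88-degree angle at 33.09 minutes past 9:00.

Final answer: 33.09 minutes past 9:00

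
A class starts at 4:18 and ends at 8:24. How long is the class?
From 4:18 to 8:24:
(8 x 60 + 24) - (4 x 60 + 18) = 504 - 258 = 246 minutes
= 4 hours and 6 minutes

Final answer: 4 hours and 6 minutes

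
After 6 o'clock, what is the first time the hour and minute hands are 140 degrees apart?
At t minutes past 6:00, the hour hand is at 30 x 6 + 0.5t degrees and the minute hand is at 6t degrees.
The smaller angle between them is 140 degrees when |30H - 5.5t| = 140 or |30H - 5.5t| = 220.
With H = 6, solve 30 x 6 - 5.5t = +/- target for each target:
  t = (30 x 6 - 140) / 5.5 = 7.27
  t = (30 x 6 + 140) / 5.5 = 58.18
  t = (30 x 6 - 220) / 5.5 = -7.27 (outside (0, 60))
  t = (30 x 6 + 220) / 5.5 = 72.73 (outside (0, 60))
Valid solutions in (0, 60): {7.27, 58.18} minutes.
The first occurrence is t = 7.27 minutes.
The hands form a 140-degree angle at 7.27 minutes past 6:00.

Final answer: 7.27 minutes past 6:00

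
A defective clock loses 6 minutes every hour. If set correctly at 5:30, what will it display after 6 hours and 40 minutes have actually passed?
For every 60 true minutes, the faulty clock advances 60 - 6 = 54 minutes.
True elapsed: 6 hours and 40 minutes = 400 minutes.
Faulty clock advances: 400 x 54/60 = 360 minutes (drift: 40 minutes behind).
Shown time: 5:30 + 360 minutes = 11:30.

Final answer: 11:30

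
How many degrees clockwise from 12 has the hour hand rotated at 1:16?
The hour hand moves 30 degrees per hour and 0.5 degrees per minute.
At 1:16: (1) x 30 + 16 x 0.5 = 30 + 8 = 38 degrees

Final answer: 38 degrees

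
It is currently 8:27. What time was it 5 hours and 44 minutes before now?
Starting time: 8:27 = 507 total minutes past 12:00
Subtracting: 5 hours and 44 minutes = 344 minutes
507 - 344 = 163 minutes
= 2 hours and 43 minutes past 12:00 = 2:43

Final answer: 2:43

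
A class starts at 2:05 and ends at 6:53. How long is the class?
From 2:05 to 6:53:
(6 x 60 + 53) - (2 x 60 + 5) = 413 - 125 = 288 minutes
= 4 hours and 48 minutes

Final answer: 4 hours and 48 minutes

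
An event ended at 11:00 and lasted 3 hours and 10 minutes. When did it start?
Starting time: 11:00 = 660 total minutes past 12:00
Subtracting: 3 hours and 10 minutes = 190 minutes
660 - 190 = 470 minutes
= 7 hours and 50 minutes past 12:00 = 7:50

Final answer: 7:50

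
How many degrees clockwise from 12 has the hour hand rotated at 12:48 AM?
The hour hand moves 30 degrees per hour and 0.5 degrees per minute.
At 12:48: (0) x 30 + 48 x 0.5 = 0 + 24 = 24 degrees

Final answer: 24 degrees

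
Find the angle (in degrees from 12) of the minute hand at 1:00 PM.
The minute hand moves 6 degrees per minute.
At 1:00: 0 x 6 = 0 degrees

Final answer: 0 degrees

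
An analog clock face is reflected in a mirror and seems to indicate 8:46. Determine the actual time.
Reflection across the vertical (12-6) axis maps a hand at angle A degrees to (360 - A) degrees, which sends a reading of T minutes past 12:00 to (720 - T) minutes past 12:00.
Mirror reads 8:46 = 526 minutes past 12:00.
Actual time: (720 - 526) mod 720 = 194 minutes = 3:14.

Final answer: 3:14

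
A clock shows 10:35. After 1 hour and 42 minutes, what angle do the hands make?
First find the time 1 hour and 42 minutes after 10:35.
Total minutes: 10 x 60 + 35 + 1 x 60 + 42 = 737.
737 mod 720 = 17 minutes = 12:17.
Now compute the angle at 12:17:
Hour hand: 0 x 30 + 17 x 0.5 = 8.5 degrees
Minute hand: 17 x 6 = 102 degrees
Difference: |8.5 - 102| = 93.5 degrees
The angle is 93.5 degrees

Final answer: 93.5 degrees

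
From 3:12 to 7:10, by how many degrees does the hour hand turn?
The hour hand moves 0.5 degrees per minute.
Time elapsed: 7:10 - 3:12 = 238 minutes
Angular displacement: 238 x 0.5 = 119 degrees

Final answer: 119 degrees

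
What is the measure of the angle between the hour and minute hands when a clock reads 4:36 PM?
Hour hand position: 4 x 30 + 36 x 0.5 = 138 degrees
Minute hand position: 36 x 6 = 216 degrees
Difference: |138 - 216| = 78 degrees
The angle between the hands is 78 degrees

Final answer: 78 degrees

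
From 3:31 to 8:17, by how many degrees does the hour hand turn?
The hour hand moves 0.5 degrees per minute.
Time elapsed: 8:17 - 3:31 = 286 minutes
Angular displacement: 286 x 0.5 = 143 degrees

Final answer: 143 degrees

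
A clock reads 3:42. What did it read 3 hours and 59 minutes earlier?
Starting time: 3:42 = 222 total minutes past 12:00
Subtracting: 3 hours and 59 minutes = 239 minutes
222 - 239 = -17 (negative, add 12 hours = 720) = 703 minutes
= 11 hours and 43 minutes past 12:00 = 11:43

Final answer: 11:43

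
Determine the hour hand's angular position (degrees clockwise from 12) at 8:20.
The hour hand moves 30 degrees per hour and 0.5 degrees per minute.
At 8:20: (8) x 30 + 20 x 0.5 = 240 + 10 = 250 degrees

Final answer: 250 degrees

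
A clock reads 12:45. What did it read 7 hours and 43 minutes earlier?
Starting time: 12:45 = 45 total minutes past 12:00
Subtracting: 7 hours and 43 minutes = 463 minutes
45 - 463 = -418 (negative, add 12 hours = 720) = 302 minutes
= 5 hours and 2 minutes past 12:00 = 5:02

Final answer: 5:02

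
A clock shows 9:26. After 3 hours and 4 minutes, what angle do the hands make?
First find the time 3 hours and 4 minutes after 9:26.
Total minutes: 9 x 60 + 26 + 3 x 60 + 4 = 750.
750 mod 720 = 30 minutes = 12:30.
Now compute the angle at 12:30:
Hour hand: 0 x 30 + 30 x 0.5 = 15 degrees
Minute hand: 30 x 6 = 180 degrees
Difference: |15 - 180| = 165 degrees
The angle is 165 degrees

Final answer: 165 degrees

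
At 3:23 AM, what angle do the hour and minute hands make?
Hour hand position: 3 x 30 + 23 x 0.5 = 101.5 degrees
Minute hand position: 23 x 6 = 138 degrees
Difference: |101.5 - 138| = 36.5 degrees
The angle between the hands is 36.5 degrees

Final answer: 36.5 degrees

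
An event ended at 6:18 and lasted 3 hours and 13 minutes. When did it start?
Starting time: 6:18 = 378 total minutes past 12:00
Subtracting: 3 hours and 13 minutes = 193 minutes
378 - 193 = 185 minutes
= 3 hours and 5 minutes past 12:00 = 3:05

Final answer: 3:05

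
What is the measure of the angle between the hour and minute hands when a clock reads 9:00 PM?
Hour hand position: 9 x 30 + 0 x 0.5 = 270 degrees
Minute hand position: 0 x 6 = 0 degrees
Difference: |270 - 0| = 270 degrees
Since 270 > 180, the smaller angle is 360 - 270 = 90 degrees

Final answer: 90 degrees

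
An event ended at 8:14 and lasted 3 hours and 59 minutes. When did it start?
Starting time: 8:14 = 494 total minutes past 12:00
Subtracting: 3 hours and 59 minutes = 239 minutes
494 - 239 = 255 minutes
= 4 hours and 15 minutes past 12:00 = 4:15

Final answer: 4:15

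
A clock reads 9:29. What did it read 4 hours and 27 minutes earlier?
Starting time: 9:29 = 569 total minutes past 12:00
Subtracting: 4 hours and 27 minutes = 267 minutes
569 - 267 = 302 minutes
= 5 hours and 2 minutes past 12:00 = 5:02

Final answer: 5:02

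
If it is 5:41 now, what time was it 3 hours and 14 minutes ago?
Starting time: 5:41 = 341 total minutes past 12:00
Subtracting: 3 hours and 14 minutes = 194 minutes
341 - 194 = 147 minutes
= 2 hours and 27 minutes past 12:00 = 2:27

Final answer: 2:27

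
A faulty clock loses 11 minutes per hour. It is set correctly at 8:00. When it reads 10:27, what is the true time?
For every 60 true minutes, the faulty clock advances 49 minutes, so 1 faulty-clock minute corresponds to 60/49 true minutes.
From 8:00 to 10:27 on the faulty dial is 147 minutes.
True elapsed: 147 x 60/49 = 180 minutes = 3 hours.
True time: 8:00 + 3 hours = 11:00.

Final answer: 11:00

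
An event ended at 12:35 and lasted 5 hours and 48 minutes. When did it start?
Starting time: 12:35 = 35 total minutes past 12:00
Subtracting: 5 hours and 48 minutes = 348 minutes
35 - 348 = -313 (negative, add 12 hours = 720) = 407 minutes
= 6 hours and 47 minutes past 12:00 = 6:47

Final answer: 6:47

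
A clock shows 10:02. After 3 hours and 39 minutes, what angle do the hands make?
First find the time 3 hours and 39 minutes after 10:02.
Total minutes: 10 x 60 + 2 + 3 x 60 + 39 = 821.
821 mod 720 = 101 minutes = 1:41.
Now compute the angle at 1:41:
Hour hand: 1 x 30 + 41 x 0.5 = 50.5 degrees
Minute hand: 41 x 6 = 246 degrees
Difference: |50.5 - 246| = 195.5 degrees
Smaller angle: 360 - 195.5 = 164.5 degrees

Final answer: 164.5 degrees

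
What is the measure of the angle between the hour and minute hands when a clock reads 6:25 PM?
Hour hand position: 6 x 30 + 25 x 0.5 = 192.5 degrees
Minute hand position: 25 x 6 = 150 degrees
Difference: |192.5 - 150| = 42.5 degrees
The angle between the hands is 42.5 degrees

Final answer: 42.5 degrees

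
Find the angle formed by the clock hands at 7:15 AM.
Hour hand position: 7 x 30 + 15 x 0.5 = 217.5 degrees
Minute hand position: 15 x 6 = 90 degrees
Difference: |217.5 - 90| = 127.5 degrees
The angle between the hands is 127.5 degrees

Final answer: 127.5 degrees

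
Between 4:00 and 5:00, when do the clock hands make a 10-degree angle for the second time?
At t minutes past 4:00, the hour hand is at 30 x 4 + 0.5t degrees and the minute hand is at 6t degrees.
The smaller angle between them is 10 degrees when |30H - 5.5t| = 10 or |30H - 5.5t| = 350.
With H = 4, solve 30 x 4 - 5.5t = +/- target for each target:
  t = (30 x 4 - 10) / 5.5 = 20
  t = (30 x 4 + 10) / 5.5 = 23.64
  t = (30 x 4 - 350) / 5.5 = -41.82 (outside (0, 60))
  t = (30 x 4 + 350) / 5.5 = 85.45 (outside (0, 60))
Valid solutions in (0, 60): {20, 23.64} minutes.
The second occurrence is t = 23.64 minutes.
The hands form a 10-degree angle at 23.64 minutes past 4:00.

Final answer: 23.64 minutes past 4:00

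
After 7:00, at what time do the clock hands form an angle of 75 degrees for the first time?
At t minutes past 7:00, the hour hand is at 30 x 7 + 0.5t degrees and the minute hand is at 6t degrees.
The smaller angle between them is 75 degrees when |30H - 5.5t| = 75 or |30H - 5.5t| = 285.
With H = 7, solve 30 x 7 - 5.5t = +/- target for each target:
  t = (30 x 7 - 75) / 5.5 = 24.55
  t = (30 x 7 + 75) / 5.5 = 51.82
  t = (30 x 7 - 285) / 5.5 = -13.64 (outside (0, 60))
  t = (30 x 7 + 285) / 5.5 = 90 (outside (0, 60))
Valid solutions in (0, 60): {24.55, 51.82} minutes.
The first occurrence is t = 24.55 minutes.
The hands form a 75-degree angle at 24.55 minutes past 7:00.

Final answer: 24.55 minutes past 7:00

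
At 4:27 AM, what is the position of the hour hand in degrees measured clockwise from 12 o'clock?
The hour hand moves 30 degrees per hour and 0.5 degrees per minute.
At 4:27: (4) x 30 + 27 x 0.5 = 120 + 13.5 = 133.5 degrees

Final answer: 133.5 degrees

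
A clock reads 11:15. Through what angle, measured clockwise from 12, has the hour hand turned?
The hour hand moves 30 degrees per hour and 0.5 degrees per minute.
At 11:15: (11) x 30 + 15 x 0.5 = 330 + 7.5 = 337.5 degrees

Final answer: 337.5 degrees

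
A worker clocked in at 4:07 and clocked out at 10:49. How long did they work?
From 4:07 to 10:49:
(10 x 60 + 49) - (4 x 60 + 7) = 649 - 247 = 402 minutes
= 6 hours and 42 minutes

Final answer: 6 hours and 42 minutes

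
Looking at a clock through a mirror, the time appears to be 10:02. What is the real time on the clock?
Reflection across the vertical (12-6) axis maps a hand at angle A degrees to (360 - A) degrees, which sends a reading of T minutes past 12:00 to (720 - T) minutes past 12:00.
Mirror reads 10:02 = 602 minutes past 12:00.
Actual time: (720 - 602) mod 720 = 118 minutes = 1:58.

Final answer: 1:58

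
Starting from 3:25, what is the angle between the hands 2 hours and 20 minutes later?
First find the time 2 hours and 20 minutes after 3:25.
Total minutes: 3 x 60 + 25 + 2 x 60 + 20 = 345.
345 mod 720 = 345 minutes = 5:45.
Now compute the angle at 5:45:
Hour hand: 5 x 30 + 45 x 0.5 = 172.5 degrees
Minute hand: 45 x 6 = 270 degrees
Difference: |172.5 - 270| = 97.5 degrees
The angle is 97.5 degrees

Final answer: 97.5 degrees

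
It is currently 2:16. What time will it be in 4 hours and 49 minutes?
Starting time: 2:16
Adding 49 minutes to 16 minutes: 16 + 49 = 65 minutes = 1 hour and 5 minutes
Adding 4 hours: 2 + 4 + 1 (carry) = 7
Final time: 7:05

Final answer: 7:05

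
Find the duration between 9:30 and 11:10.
From 9:30 to 11:10:
(11 x 60 + 10) - (9 x 60 + 30) = 670 - 570 = 100 minutes
= 1 hour and 40 minutes

Final answer: 1 hour and 40 minutes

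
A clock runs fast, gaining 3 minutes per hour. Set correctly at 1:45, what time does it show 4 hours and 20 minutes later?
For every 60 true minutes, the faulty clock advances 60 + 3 = 63 minutes.
True elapsed: 4 hours and 20 minutes = 260 minutes.
Faulty clock advances: 260 x 63/60 = 273 minutes (drift: 13 minutes ahead).
Shown time: 1:45 + 273 minutes = 6:18.

Final answer: 6:18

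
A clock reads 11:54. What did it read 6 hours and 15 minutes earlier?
Starting time: 11:54 = 714 total minutes past 12:00
Subtracting: 6 hours and 15 minutes = 375 minutes
714 - 375 = 339 minutes
= 5 hours and 39 minutes past 12:00 = 5:39

Final answer: 5:39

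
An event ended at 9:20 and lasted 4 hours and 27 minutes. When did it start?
Starting time: 9:20 = 560 total minutes past 12:00
Subtracting: 4 hours and 27 minutes = 267 minutes
560 - 267 = 293 minutes
= 4 hours and 53 minutes past 12:00 = 4:53

Final answer: 4:53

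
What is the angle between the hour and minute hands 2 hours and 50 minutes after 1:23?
First find the time 2 hours and 50 minutes after 1:23.
Total minutes: 1 x 60 + 23 + 2 x 60 + 50 = 253.
253 mod 720 = 253 minutes = 4:13.
Now compute the angle at 4:13:
Hour hand: 4 x 30 + 13 x 0.5 = 126.5 degrees
Minute hand: 13 x 6 = 78 degrees
Difference: |126.5 - 78| = 48.5 degrees
The angle is 48.5 degrees

Final answer: 48.5 degrees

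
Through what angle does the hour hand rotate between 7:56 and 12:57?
The hour hand moves 0.5 degrees per minute.
Time elapsed: 12:57 - 7:56 = 301 minutes
Angular displacement: 301 x 0.5 = 150.5 degrees

Final answer: 150.5 degrees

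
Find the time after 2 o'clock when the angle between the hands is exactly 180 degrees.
For hands to be 180 degrees apart: |30H - 5.5t| = 180
With H = 2: t = (30 x 2 + 180)/5.5 = 43.64 or t = (30 x 2 - 180)/5.5 = -21.82
First valid solution (0 < t < 60): t = 43.64 minutes
The hands are opposite at 43.64 minutes past 2:00.

Final answer: 43.64 minutes past 2:00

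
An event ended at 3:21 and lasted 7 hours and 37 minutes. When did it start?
Starting time: 3:21 = 201 total minutes past 12:00
Subtracting: 7 hours and 37 minutes = 457 minutes
201 - 457 = -256 (negative, add 12 hours = 720) = 464 minutes
= 7 hours and 44 minutes past 12:00 = 7:44

Final answer: 7:44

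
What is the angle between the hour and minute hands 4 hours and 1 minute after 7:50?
First find the time 4 hours and 1 minute after 7:50.
Total minutes: 7 x 60 + 50 + 4 x 60 + 1 = 711.
711 mod 720 = 711 minutes = 11:51.
Now compute the angle at 11:51:
Hour hand: 11 x 30 + 51 x 0.5 = 355.5 degrees
Minute hand: 51 x 6 = 306 degrees
Difference: |355.5 - 306| = 49.5 degrees
The angle is 49.5 degrees

Final answer: 49.5 degrees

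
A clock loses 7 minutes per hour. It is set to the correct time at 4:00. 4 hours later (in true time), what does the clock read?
For every 60 true minutes, the faulty clock advances 60 - 7 = 53 minutes.
True elapsed: 4 hours = 240 minutes.
Faulty clock advances: 240 x 53/60 = 212 minutes (drift: 28 minutes behind).
Shown time: 4:00 + 212 minutes = 7:32.

Final answer: 7:32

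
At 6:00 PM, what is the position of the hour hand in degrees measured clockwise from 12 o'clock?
The hour hand moves 30 degrees per hour and 0.5 degrees per minute.
At 6:00: (6) x 30 + 0 x 0.5 = 180 + 0 = 180 degrees

Final answer: 180 degrees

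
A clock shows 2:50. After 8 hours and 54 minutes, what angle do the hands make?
First find the time 8 hours and 54 minutes after 2:50.
Total minutes: 2 x 60 + 50 + 8 x 60 + 54 = 704.
704 mod 720 = 704 minutes = 11:44.
Now compute the angle at 11:44:
Hour hand: 11 x 30 + 44 x 0.5 = 352 degrees
Minute hand: 44 x 6 = 264 degrees
Difference: |352 - 264| = 88 degrees
The angle is 88 degrees

Final answer: 88 degrees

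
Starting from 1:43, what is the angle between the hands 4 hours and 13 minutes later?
First find the time 4 hours and 13 minutes after 1:43.
Total minutes: 1 x 60 + 43 + 4 x 60 + 13 = 356.
356 mod 720 = 356 minutes = 5:56.
Now compute the angle at 5:56:
Hour hand: 5 x 30 + 56 x 0.5 = 178 degrees
Minute hand: 56 x 6 = 336 degrees
Difference: |178 - 336| = 158 degrees
The angle is 158 degrees

Final answer: 158 degrees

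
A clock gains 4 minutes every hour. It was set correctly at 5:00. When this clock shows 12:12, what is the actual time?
For every 60 true minutes, the faulty clock advances 64 minutes, so 1 faulty-clock minute corresponds to 60/64 true minutes.
From 5:00 to 12:12 on the faulty dial is 432 minutes.
True elapsed: 432 x 60/64 = 405 minutes = 6 hours and 45 minutes.
True time: 5:00 + 6 hours and 45 minutes = 11:45.

Final answer: 11:45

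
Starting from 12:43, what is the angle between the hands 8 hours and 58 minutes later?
First find the time 8 hours and 58 minutes after 12:43.
Total minutes: 12 x 60 + 43 + 8 x 60 + 58 = 1301.
1301 mod 720 = 581 minutes = 9:41.
Now compute the angle at 9:41:
Hour hand: 9 x 30 + 41 x 0.5 = 290.5 degrees
Minute hand: 41 x 6 = 246 degrees
Difference: |290.5 - 246| = 44.5 degrees
The angle is 44.5 degrees

Final answer: 44.5 degrees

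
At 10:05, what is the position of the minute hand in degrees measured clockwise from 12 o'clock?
The minute hand moves 6 degrees per minute.
At 10:05: 5 x 6 = 30 degrees

Final answer: 30 degrees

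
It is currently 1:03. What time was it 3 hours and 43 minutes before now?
Starting time: 1:03 = 63 total minutes past 12:00
Subtracting: 3 hours and 43 minutes = 223 minutes
63 - 223 = -160 (negative, add 12 hours = 720) = 560 minutes
= 9 hours and 20 minutes past 12:00 = 9:20

Final answer: 9:20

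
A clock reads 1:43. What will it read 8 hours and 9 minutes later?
Starting time: 1:43
Adding 9 minutes to 43 minutes: 43 + 9 = 52 minutes
Adding 8 hours: 1 + 8 = 9
Final time: 9:52

Final answer: 9:52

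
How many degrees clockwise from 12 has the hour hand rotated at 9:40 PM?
The hour hand moves 30 degrees per hour and 0.5 degrees per minute.
At 9:40: (9) x 30 + 40 x 0.5 = 270 + 20 = 290 degrees

Final answer: 290 degrees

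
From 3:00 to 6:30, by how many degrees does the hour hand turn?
The hour hand moves 0.5 degrees per minute.
Time elapsed: 6:30 - 3:00 = 210 minutes
Angular displacement: 210 x 0.5 = 105 degrees

Final answer: 105 degrees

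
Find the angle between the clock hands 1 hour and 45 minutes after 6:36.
First find the time 1 hour and 45 minutes after 6:36.
Total minutes: 6 x 60 + 36 + 1 x 60 + 45 = 501.
501 mod 720 = 501 minutes = 8:21.
Now compute the angle at 8:21:
Hour hand: 8 x 30 + 21 x 0.5 = 250.5 degrees
Minute hand: 21 x 6 = 126 degrees
Difference: |250.5 - 126| = 124.5 degrees
The angle is 124.5 degrees

Final answer: 124.5 degrees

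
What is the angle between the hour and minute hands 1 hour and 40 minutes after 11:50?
First find the time 1 hour and 40 minutes after 11:50.
Total minutes: 11 x 60 + 50 + 1 x 60 + 40 = 810.
810 mod 720 = 90 minutes = 1:30.
Now compute the angle at 1:30:
Hour hand: 1 x 30 + 30 x 0.5 = 45 degrees
Minute hand: 30 x 6 = 180 degrees
Difference: |45 - 180| = 135 degrees
The angle is 135 degrees

Final answer: 135 degrees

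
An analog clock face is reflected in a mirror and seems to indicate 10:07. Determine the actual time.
Reflection across the vertical (12-6) axis maps a hand at angle A degrees to (360 - A) degrees, which sends a reading of T minutes past 12:00 to (720 - T) minutes past 12:00.
Mirror reads 10:07 = 607 minutes past 12:00.
Actual time: (720 - 607) mod 720 = 113 minutes = 1:53.

Final answer: 1:53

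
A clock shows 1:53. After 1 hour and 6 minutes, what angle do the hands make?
First find the time 1 hour and 6 minutes after 1:53.
Total minutes: 1 x 60 + 53 + 1 x 60 + 6 = 179.
179 mod 720 = 179 minutes = 2:59.
Now compute the angle at 2:59:
Hour hand: 2 x 30 + 59 x 0.5 = 89.5 degrees
Minute hand: 59 x 6 = 354 degrees
Difference: |89.5 - 354| = 264.5 degrees
Smaller angle: 360 - 264.5 = 95.5 degrees

Final answer: 95.5 degrees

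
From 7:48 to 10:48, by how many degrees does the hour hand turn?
The hour hand moves 0.5 degrees per minute.
Time elapsed: 10:48 - 7:48 = 180 minutes
Angular displacement: 180 x 0.5 = 90 degrees

Final answer: 90 degrees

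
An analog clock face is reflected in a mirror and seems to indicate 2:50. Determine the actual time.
Reflection across the vertical (12-6) axis maps a hand at angle A degrees to (360 - A) degrees, which sends a reading of T minutes past 12:00 to (720 - T) minutes past 12:00.
Mirror reads 2:50 = 170 minutes past 12:00.
Actual time: (720 - 170) mod 720 = 550 minutes = 9:10.

Final answer: 9:10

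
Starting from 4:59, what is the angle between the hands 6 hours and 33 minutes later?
First find the time 6 hours and 33 minutes after 4:59.
Total minutes: 4 x 60 + 59 + 6 x 60 + 33 = 692.
692 mod 720 = 692 minutes = 11:32.
Now compute the angle at 11:32:
Hour hand: 11 x 30 + 32 x 0.5 = 346 degrees
Minute hand: 32 x 6 = 192 degrees
Difference: |346 - 192| = 154 degrees
The angle is 154 degrees

Final answer: 154 degrees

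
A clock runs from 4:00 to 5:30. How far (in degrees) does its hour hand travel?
The hour hand moves 0.5 degrees per minute.
Time elapsed: 5:30 - 4:00 = 90 minutes
Angular displacement: 90 x 0.5 = 45 degrees

Final answer: 45 degrees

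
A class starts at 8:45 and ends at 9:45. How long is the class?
From 8:45 to 9:45:
(9 x 60 + 45) - (8 x 60 + 45) = 585 - 525 = 60 minutes
= 1 hour

Final answer: 1 hour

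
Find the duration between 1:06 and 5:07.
From 1:06 to 5:07:
(5 x 60 + 7) - (1 x 60 + 6) = 307 - 66 = 241 minutes
= 4 hours and 1 minute

Final answer: 4 hours and 1 minute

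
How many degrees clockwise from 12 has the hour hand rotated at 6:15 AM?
The hour hand moves 30 degrees per hour and 0.5 degrees per minute.
At 6:15: (6) x 30 + 15 x 0.5 = 180 + 7.5 = 187.5 degrees

Final answer: 187.5 degrees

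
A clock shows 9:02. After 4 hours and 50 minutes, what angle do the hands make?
First find the time 4 hours and 50 minutes after 9:02.
Total minutes: 9 x 60 + 2 + 4 x 60 + 50 = 832.
832 mod 720 = 112 minutes = 1:52.
Now compute the angle at 1:52:
Hour hand: 1 x 30 + 52 x 0.5 = 56 degrees
Minute hand: 52 x 6 = 312 degrees
Difference: |56 - 312| = 256 degrees
Smaller angle: 360 - 256 = 104 degrees

Final answer: 104 degrees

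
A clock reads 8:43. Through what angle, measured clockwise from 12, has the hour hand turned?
The hour hand moves 30 degrees per hour and 0.5 degrees per minute.
At 8:43: (8) x 30 + 43 x 0.5 = 240 + 21.5 = 261.5 degrees

Final answer: 261.5 degrees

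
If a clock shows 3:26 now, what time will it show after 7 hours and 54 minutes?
Starting time: 3:26
Adding 54 minutes to 26 minutes: 26 + 54 = 80 minutes = 1 hour and 20 minutes
Adding 7 hours: 3 + 7 + 1 (carry) = 11
Final time: 11:20

Final answer: 11:20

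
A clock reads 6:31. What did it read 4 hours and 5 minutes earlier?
Starting time: 6:31 = 391 total minutes past 12:00
Subtracting: 4 hours and 5 minutes = 245 minutes
391 - 245 = 146 minutes
= 2 hours and 26 minutes past 12:00 = 2:26

Final answer: 2:26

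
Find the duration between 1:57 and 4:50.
From 1:57 to 4:50:
(4 x 60 + 50) - (1 x 60 + 57) = 290 - 117 = 173 minutes
= 2 hours and 53 minutes

Final answer: 2 hours and 53 minutes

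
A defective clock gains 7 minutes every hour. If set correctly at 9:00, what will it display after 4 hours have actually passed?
For every 60 true minutes, the faulty clock advances 60 + 7 = 67 minutes.
True elapsed: 4 hours = 240 minutes.
Faulty clock advances: 240 x 67/60 = 268 minutes (drift: 28 minutes ahead).
Shown time: 9:00 + 268 minutes = 1:28.

Final answer: 1:28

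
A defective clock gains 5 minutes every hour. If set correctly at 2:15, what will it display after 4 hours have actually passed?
For every 60 true minutes, the faulty clock advances 60 + 5 = 65 minutes.
True elapsed: 4 hours = 240 minutes.
Faulty clock advances: 240 x 65/60 = 260 minutes (drift: 20 minutes ahead).
Shown time: 2:15 + 260 minutes = 6:35.

Final answer: 6:35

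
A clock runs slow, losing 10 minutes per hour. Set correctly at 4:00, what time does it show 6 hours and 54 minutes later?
For every 60 true minutes, the faulty clock advances 60 - 10 = 50 minutes.
True elapsed: 6 hours and 54 minutes = 414 minutes.
Faulty clock advances: 414 x 50/60 = 345 minutes (drift: 69 minutes behind).
Shown time: 4:00 + 345 minutes = 9:45.

Final answer: 9:45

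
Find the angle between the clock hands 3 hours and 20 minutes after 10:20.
First find the time 3 hours and 20 minutes after 10:20.
Total minutes: 10 x 60 + 20 + 3 x 60 + 20 = 820.
820 mod 720 = 100 minutes = 1:40.
Now compute the angle at 1:40:
Hour hand: 1 x 30 + 40 x 0.5 = 50 degrees
Minute hand: 40 x 6 = 240 degrees
Difference: |50 - 240| = 190 degrees
Smaller angle: 360 - 190 = 170 degrees

Final answer: 170 degrees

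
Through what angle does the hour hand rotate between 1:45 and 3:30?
The hour hand moves 0.5 degrees per minute.
Time elapsed: 3:30 - 1:45 = 105 minutes
Angular displacement: 105 x 0.5 = 52.5 degrees

Final answer: 52.5 degrees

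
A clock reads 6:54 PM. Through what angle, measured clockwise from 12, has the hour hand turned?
The hour hand moves 30 degrees per hour and 0.5 degrees per minute.
At 6:54: (6) x 30 + 54 x 0.5 = 180 + 27 = 207 degrees

Final answer: 207 degrees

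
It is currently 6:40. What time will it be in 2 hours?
Starting time: 6:40
Adding 0 minutes to 40 minutes: 40 + 0 = 40 minutes
Adding 2 hours: 6 + 2 = 8
Final time: 8:40

Final answer: 8:40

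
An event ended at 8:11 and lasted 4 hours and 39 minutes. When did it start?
Starting time: 8:11 = 491 total minutes past 12:00
Subtracting: 4 hours and 39 minutes = 279 minutes
491 - 279 = 212 minutes
= 3 hours and 32 minutes past 12:00 = 3:32

Final answer: 3:32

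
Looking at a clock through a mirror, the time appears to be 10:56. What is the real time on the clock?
Reflection across the vertical (12-6) axis maps a hand at angle A degrees to (360 - A) degrees, which sends a reading of T minutes past 12:00 to (720 - T) minutes past 12:00.
Mirror reads 10:56 = 656 minutes past 12:00.
Actual time: (720 - 656) mod 720 = 64 minutes = 1:04.

Final answer: 1:04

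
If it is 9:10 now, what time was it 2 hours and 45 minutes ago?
Starting time: 9:10 = 550 total minutes past 12:00
Subtracting: 2 hours and 45 minutes = 165 minutes
550 - 165 = 385 minutes
= 6 hours and 25 minutes past 12:00 = 6:25

Final answer: 6:25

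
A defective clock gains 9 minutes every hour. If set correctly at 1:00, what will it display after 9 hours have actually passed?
For every 60 true minutes, the faulty clock advances 60 + 9 = 69 minutes.
True elapsed: 9 hours = 540 minutes.
Faulty clock advances: 540 x 69/60 = 621 minutes (drift: 81 minutes ahead).
Shown time: 1:00 + 621 minutes = 11:21.

Final answer: 11:21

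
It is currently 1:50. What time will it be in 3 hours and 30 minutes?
Starting time: 1:50
Adding 30 minutes to 50 minutes: 50 + 30 = 80 minutes = 1 hour and 20 minutes
Adding 3 hours: 1 + 3 + 1 (carry) = 5
Final time: 5:20

Final answer: 5:20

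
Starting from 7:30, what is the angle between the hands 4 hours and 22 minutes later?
First find the time 4 hours and 22 minutes after 7:30.
Total minutes: 7 x 60 + 30 + 4 x 60 + 22 = 712.
712 mod 720 = 712 minutes = 11:52.
Now compute the angle at 11:52:
Hour hand: 11 x 30 + 52 x 0.5 = 356 degrees
Minute hand: 52 x 6 = 312 degrees
Difference: |356 - 312| = 44 degrees
The angle is 44 degrees

Final answer: 44 degrees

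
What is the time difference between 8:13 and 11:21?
From 8:13 to 11:21:
(11 x 60 + 21) - (8 x 60 + 13) = 681 - 493 = 188 minutes
= 3 hours and 8 minutes

Final answer: 3 hours and 8 minutes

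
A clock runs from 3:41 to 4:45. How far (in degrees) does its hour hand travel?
The hour hand moves 0.5 degrees per minute.
Time elapsed: 4:45 - 3:41 = 64 minutes
Angular displacement: 64 x 0.5 = 32 degrees

Final answer: 32 degrees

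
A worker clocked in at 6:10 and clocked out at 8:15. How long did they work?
From 6:10 to 8:15:
(8 x 60 + 15) - (6 x 60 + 10) = 495 - 370 = 125 minutes
= 2 hours and 5 minutes

Final answer: 2 hours and 5 minutes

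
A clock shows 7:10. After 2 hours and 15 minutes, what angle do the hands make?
First find the time 2 hours and 15 minutes after 7:10.
Total minutes: 7 x 60 + 10 + 2 x 60 + 15 = 565.
565 mod 720 = 565 minutes = 9:25.
Now compute the angle at 9:25:
Hour hand: 9 x 30 + 25 x 0.5 = 282.5 degrees
Minute hand: 25 x 6 = 150 degrees
Difference: |282.5 - 150| = 132.5 degrees
The angle is 132.5 degrees

Final answer: 132.5 degrees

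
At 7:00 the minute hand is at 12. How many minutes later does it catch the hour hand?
The minute hand gains 5.5 degrees per minute on the hour hand.
At 7:00, the hour hand is at 210 degrees and the minute hand is at 0 degrees.
The gap is 210 degrees. Time to close: 210/5.5 = 60 x 7/11 = 38.18 minutes.
The hands overlap at 38.18 minutes past 7:00.

Final answer: 38.18 minutes past 7:00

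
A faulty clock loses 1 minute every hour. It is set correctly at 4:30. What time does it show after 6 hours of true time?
For every 60 true minutes, the faulty clock advances 60 - 1 = 59 minutes.
True elapsed: 6 hours = 360 minutes.
Faulty clock advances: 360 x 59/60 = 354 minutes (drift: 6 minutes behind).
Shown time: 4:30 + 354 minutes = 10:24.

Final answer: 10:24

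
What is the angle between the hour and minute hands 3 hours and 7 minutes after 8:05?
First find the time 3 hours and 7 minutes after 8:05.
Total minutes: 8 x 60 + 5 + 3 x 60 + 7 = 672.
672 mod 720 = 672 minutes = 11:12.
Now compute the angle at 11:12:
Hour hand: 11 x 30 + 12 x 0.5 = 336 degrees
Minute hand: 12 x 6 = 72 degrees
Difference: |336 - 72| = 264 degrees
Smaller angle: 360 - 264 = 96 degrees

Final answer: 96 degrees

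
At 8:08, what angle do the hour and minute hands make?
Hour hand position: 8 x 30 + 8 x 0.5 = 244 degrees
Minute hand position: 8 x 6 = 48 degrees
Difference: |244 - 48| = 196 degrees
Since 196 > 180, the smaller angle is 360 - 196 = 164 degrees

Final answer: 164 degrees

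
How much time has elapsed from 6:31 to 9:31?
From 6:31 to 9:31:
(9 x 60 + 31) - (6 x 60 + 31) = 571 - 391 = 180 minutes
= 3 hours

Final answer: 3 hours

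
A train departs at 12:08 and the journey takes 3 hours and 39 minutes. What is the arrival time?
Starting time: 12:08
Adding 39 minutes to 8 minutes: 8 + 39 = 47 minutes
Adding 3 hours: 12 + 3 = 15 - 12 = 3
Final time: 3:47

Final answer: 3:47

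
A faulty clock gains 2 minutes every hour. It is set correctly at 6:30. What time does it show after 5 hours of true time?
For every 60 true minutes, the faulty clock advances 60 + 2 = 62 minutes.
True elapsed: 5 hours = 300 minutes.
Faulty clock advances: 300 x 62/60 = 310 minutes (drift: 10 minutes ahead).
Shown time: 6:30 + 310 minutes = 11:40.

Final answer: 11:40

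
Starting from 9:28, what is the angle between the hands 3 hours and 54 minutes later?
First find the time 3 hours and 54 minutes after 9:28.
Total minutes: 9 x 60 + 28 + 3 x 60 + 54 = 802.
802 mod 720 = 82 minutes = 1:22.
Now compute the angle at 1:22:
Hour hand: 1 x 30 + 22 x 0.5 = 41 degrees
Minute hand: 22 x 6 = 132 degrees
Difference: |41 - 132| = 91 degrees
The angle is 91 degrees

Final answer: 91 degrees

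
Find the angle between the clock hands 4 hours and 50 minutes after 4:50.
First find the time 4 hours and 50 minutes after 4:50.
Total minutes: 4 x 60 + 50 + 4 x 60 + 50 = 580.
580 mod 720 = 580 minutes = 9:40.
Now compute the angle at 9:40:
Hour hand: 9 x 30 + 40 x 0.5 = 290 degrees
Minute hand: 40 x 6 = 240 degrees
Difference: |290 - 240| = 50 degrees
The angle is 50 degrees

Final answer: 50 degrees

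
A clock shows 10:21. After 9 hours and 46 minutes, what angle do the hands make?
First find the time 9 hours and 46 minutes after 10:21.
Total minutes: 10 x 60 + 21 + 9 x 60 + 46 = 1207.
1207 mod 720 = 487 minutes = 8:07.
Now compute the angle at 8:07:
Hour hand: 8 x 30 + 7 x 0.5 = 243.5 degrees
Minute hand: 7 x 6 = 42 degrees
Difference: |243.5 - 42| = 201.5 degrees
Smaller angle: 360 - 201.5 = 158.5 degrees

Final answer: 158.5 degrees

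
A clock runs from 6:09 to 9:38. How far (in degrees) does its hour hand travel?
The hour hand moves 0.5 degrees per minute.
Time elapsed: 9:38 - 6:09 = 209 minutes
Angular displacement: 209 x 0.5 = 104.5 degrees

Final answer: 104.5 degrees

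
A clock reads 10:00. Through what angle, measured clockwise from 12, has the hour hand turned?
The hour hand moves 30 degrees per hour and 0.5 degrees per minute.
At 10:00: (10) x 30 + 0 x 0.5 = 300 + 0 = 300 degrees

Final answer: 300 degrees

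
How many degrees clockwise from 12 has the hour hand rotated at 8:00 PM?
The hour hand moves 30 degrees per hour and 0.5 degrees per minute.
At 8:00: (8) x 30 + 0 x 0.5 = 240 + 0 = 240 degrees

Final answer: 240 degrees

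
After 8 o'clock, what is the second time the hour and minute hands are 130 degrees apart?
At t minutes past 8:00, the hour hand is at 30 x 8 + 0.5t degrees and the minute hand is at 6t degrees.
The smaller angle between them is 130 degrees when |30H - 5.5t| = 130 or |30H - 5.5t| = 230.
With H = 8, solve 30 x 8 - 5.5t = +/- target for each target:
  t = (30 x 8 - 130) / 5.5 = 20
  t = (30 x 8 + 130) / 5.5 = 67.27 (outside (0, 60))
  t = (30 x 8 - 230) / 5.5 = 1.82
  t = (30 x 8 + 230) / 5.5 = 85.45 (outside (0, 60))
Valid solutions in (0, 60): {1.82, 20} minutes.
The second occurrence is t = 20 minutes.
The hands form a 130-degree angle at 20 minutes past 8:00.

Final answer: 20 minutes past 8:00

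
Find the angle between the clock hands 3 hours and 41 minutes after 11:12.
First find the time 3 hours and 41 minutes after 11:12.
Total minutes: 11 x 60 + 12 + 3 x 60 + 41 = 893.
893 mod 720 = 173 minutes = 2:53.
Now compute the angle at 2:53:
Hour hand: 2 x 30 + 53 x 0.5 = 86.5 degrees
Minute hand: 53 x 6 = 318 degrees
Difference: |86.5 - 318| = 231.5 degrees
Smaller angle: 360 - 231.5 = 128.5 degrees

Final answer: 128.5 degrees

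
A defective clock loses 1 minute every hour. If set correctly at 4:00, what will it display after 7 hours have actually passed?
For every 60 true minutes, the faulty clock advances 60 - 1 = 59 minutes.
True elapsed: 7 hours = 420 minutes.
Faulty clock advances: 420 x 59/60 = 413 minutes (drift: 7 minutes behind).
Shown time: 4:00 + 413 minutes = 10:53.

Final answer: 10:53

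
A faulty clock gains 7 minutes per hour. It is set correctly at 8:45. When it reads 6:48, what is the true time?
For every 60 true minutes, the faulty clock advances 67 minutes, so 1 faulty-clock minute corresponds to 60/67 true minutes.
From 8:45 to 6:48 on the faulty dial is 603 minutes.
True elapsed: 603 x 60/67 = 540 minutes = 9 hours.
True time: 8:45 + 9 hours = 5:45.

Final answer: 5:45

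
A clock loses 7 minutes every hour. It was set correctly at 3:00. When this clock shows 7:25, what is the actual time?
For every 60 true minutes, the faulty clock advances 53 minutes, so 1 faulty-clock minute corresponds to 60/53 true minutes.
From 3:00 to 7:25 on the faulty dial is 265 minutes.
True elapsed: 265 x 60/53 = 300 minutes = 5 hours.
True time: 3:00 + 5 hours = 8:00.

Final answer: 8:00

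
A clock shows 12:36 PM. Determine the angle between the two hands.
Hour hand position: 0 x 30 + 36 x 0.5 = 18 degrees
Minute hand position: 36 x 6 = 216 degrees
Difference: |18 - 216| = 198 degrees
Since 198 > 180, the smaller angle is 360 - 198 = 162 degrees

Final answer: 162 degrees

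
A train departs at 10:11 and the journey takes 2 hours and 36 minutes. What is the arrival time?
Starting time: 10:11
Adding 36 minutes to 11 minutes: 11 + 36 = 47 minutes
Adding 2 hours: 10 + 2 = 12
Final time: 12:47

Final answer: 12:47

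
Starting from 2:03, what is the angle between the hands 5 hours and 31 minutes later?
First find the time 5 hours and 31 minutes after 2:03.
Total minutes: 2 x 60 + 3 + 5 x 60 + 31 = 454.
454 mod 720 = 454 minutes = 7:34.
Now compute the angle at 7:34:
Hour hand: 7 x 30 + 34 x 0.5 = 227 degrees
Minute hand: 34 x 6 = 204 degrees
Difference: |227 - 204| = 23 degrees
The angle is 23 degrees

Final answer: 23 degrees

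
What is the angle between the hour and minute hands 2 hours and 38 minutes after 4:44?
First find the time 2 hours and 38 minutes after 4:44.
Total minutes: 4 x 60 + 44 + 2 x 60 + 38 = 442.
442 mod 720 = 442 minutes = 7:22.
Now compute the angle at 7:22:
Hour hand: 7 x 30 + 22 x 0.5 = 221 degrees
Minute hand: 22 x 6 = 132 degrees
Difference: |221 - 132| = 89 degrees
The angle is 89 degrees

Final answer: 89 degrees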